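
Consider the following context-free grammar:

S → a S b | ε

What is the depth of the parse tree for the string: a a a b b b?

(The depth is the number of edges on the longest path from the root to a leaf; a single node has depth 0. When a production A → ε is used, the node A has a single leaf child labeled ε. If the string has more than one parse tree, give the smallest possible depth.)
The only parse tree applies S → a S b 3 times (once per matching a…b pair) and then S → ε.
The S nodes sit at depths 0, 1, …, 3; the innermost S (depth 3) has the single child ε at depth 4.
The terminal leaves a, b are at depths 1..3, so the longest root-to-leaf path is S → S → … → S → ε with 4 edges.
Depth = 4.

Final answer: 4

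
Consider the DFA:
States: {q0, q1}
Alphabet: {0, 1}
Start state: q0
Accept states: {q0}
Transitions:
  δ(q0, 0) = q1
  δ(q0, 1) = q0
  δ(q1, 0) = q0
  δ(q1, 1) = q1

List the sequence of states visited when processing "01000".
Starting at q0
Read '0': q0 -> q1
Read '1': q1 -> q1
Read '0': q1 -> q0
Read '0': q0 -> q1
Read '0': q1 -> q0

Final answer: q0 -> q1 -> q1 -> q0 -> q1 -> q0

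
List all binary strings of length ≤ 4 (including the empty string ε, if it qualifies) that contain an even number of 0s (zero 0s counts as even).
Checking every binary string of length 0 to 4:
  Length 0: accepted: ε | rejected: (none)
  Length 1: accepted: 1 | rejected: 0
  Length 2: accepted: 00, 11 | rejected: 01, 10
  Length 3: accepted: 001, 010, 100, 111 | rejected: 000, 011, 101, 110
  Length 4: accepted: 0000, 0011, 0101, 0110, 1001, 1010, 1100, 1111 | rejected: 0001, 0010, 0100, 0111, 1000, 1011, 1101, 1110
Total: 16 string(s).

Final answer: ε, 1, 00, 11, 001, 010, 100, 111, 0000, 0011, 0101, 0110, 1001, 1010, 1100, 1111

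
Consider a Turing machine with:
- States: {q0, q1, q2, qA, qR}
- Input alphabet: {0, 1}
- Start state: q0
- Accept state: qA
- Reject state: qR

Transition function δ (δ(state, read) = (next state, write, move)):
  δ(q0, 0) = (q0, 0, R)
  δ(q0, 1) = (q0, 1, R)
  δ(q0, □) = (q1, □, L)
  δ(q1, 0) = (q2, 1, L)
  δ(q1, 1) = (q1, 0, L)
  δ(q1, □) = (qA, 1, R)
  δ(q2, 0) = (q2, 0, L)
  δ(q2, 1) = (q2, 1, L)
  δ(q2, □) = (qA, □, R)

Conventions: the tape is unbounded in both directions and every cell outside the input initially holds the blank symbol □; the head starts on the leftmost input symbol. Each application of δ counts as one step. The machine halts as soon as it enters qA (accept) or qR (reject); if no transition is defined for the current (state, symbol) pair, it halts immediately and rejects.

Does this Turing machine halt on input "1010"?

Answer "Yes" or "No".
Step 0: [q0]1010 (head at position 0)
Step 1: δ(q0, 1) = (q0, 1, R)  ⊢  1[q0]010 (head at position 1)
Step 2: δ(q0, 0) = (q0, 0, R)  ⊢  10[q0]10 (head at position 2)
Step 3: δ(q0, 1) = (q0, 1, R)  ⊢  101[q0]0 (head at position 3)
Step 4: δ(q0, 0) = (q0, 0, R)  ⊢  1010[q0]□ (head at position 4)
Step 5: δ(q0, □) = (q1, □, L)  ⊢  101[q1]0□ (head at position 3)
Step 6: δ(q1, 0) = (q2, 1, L)  ⊢  10[q2]11□ (head at position 2)
Step 7: δ(q2, 1) = (q2, 1, L)  ⊢  1[q2]011□ (head at position 1)
Step 8: δ(q2, 0) = (q2, 0, L)  ⊢  [q2]1011□ (head at position 0)
Step 9: δ(q2, 1) = (q2, 1, L)  ⊢  [q2]□1011□ (head at position -1)
Step 10: δ(q2, □) = (qA, □, R)  ⊢  □[qA]1011□ (head at position 0)
The machine is in qA, so it halts and accepts.
It halts after 10 steps.

Final answer: Yes - halts after 10 steps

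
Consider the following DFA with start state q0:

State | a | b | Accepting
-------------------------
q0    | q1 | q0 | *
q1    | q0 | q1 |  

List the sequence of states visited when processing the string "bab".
q0 → q0 → q1 → q1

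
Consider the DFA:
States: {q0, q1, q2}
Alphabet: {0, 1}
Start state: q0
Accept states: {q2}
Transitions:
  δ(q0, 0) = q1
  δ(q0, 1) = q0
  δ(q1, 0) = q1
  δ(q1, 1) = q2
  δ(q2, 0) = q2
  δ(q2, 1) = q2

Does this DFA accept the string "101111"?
Processing string "101111":
  q0 --1--> q0
  q0 --0--> q1
  q1 --1--> q2
  q2 --1--> q2
  q2 --1--> q2
  q2 --1--> q2
Final state: q2
Accept states: {q2}
q2 is an accept state, so the string is accepted.

Final answer: Yes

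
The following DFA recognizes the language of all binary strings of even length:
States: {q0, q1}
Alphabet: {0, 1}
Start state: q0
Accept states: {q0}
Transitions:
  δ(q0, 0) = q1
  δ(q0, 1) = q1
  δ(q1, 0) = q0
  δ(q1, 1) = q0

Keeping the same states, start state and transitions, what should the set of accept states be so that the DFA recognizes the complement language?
The DFA is complete (every state has a transition on every symbol), so the complement
is recognized by the same DFA with accepting and non-accepting states swapped.
Original accept states: {q0}
Complement accept states = All states - Original accept states
= {q0, q1} - {q0}
= {q1}
Complement language: strings of ODD length

Final answer: {q1}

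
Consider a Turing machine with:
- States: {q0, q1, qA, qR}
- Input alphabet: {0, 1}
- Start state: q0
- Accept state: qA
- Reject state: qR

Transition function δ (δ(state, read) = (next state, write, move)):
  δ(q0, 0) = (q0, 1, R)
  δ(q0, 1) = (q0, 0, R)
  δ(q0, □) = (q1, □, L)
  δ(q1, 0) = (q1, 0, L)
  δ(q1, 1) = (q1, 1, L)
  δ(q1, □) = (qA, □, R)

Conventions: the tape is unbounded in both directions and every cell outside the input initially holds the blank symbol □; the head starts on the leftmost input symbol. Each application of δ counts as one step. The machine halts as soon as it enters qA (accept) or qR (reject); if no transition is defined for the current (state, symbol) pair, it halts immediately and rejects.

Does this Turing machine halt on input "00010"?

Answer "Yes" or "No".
Step 0: [q0]00010 (head at position 0)
Step 1: δ(q0, 0) = (q0, 1, R)  ⊢  1[q0]0010 (head at position 1)
Step 2: δ(q0, 0) = (q0, 1, R)  ⊢  11[q0]010 (head at position 2)
Step 3: δ(q0, 0) = (q0, 1, R)  ⊢  111[q0]10 (head at position 3)
Step 4: δ(q0, 1) = (q0, 0, R)  ⊢  1110[q0]0 (head at position 4)
Step 5: δ(q0, 0) = (q0, 1, R)  ⊢  11101[q0]□ (head at position 5)
Step 6: δ(q0, □) = (q1, □, L)  ⊢  1110[q1]1□ (head at position 4)
Step 7: δ(q1, 1) = (q1, 1, L)  ⊢  111[q1]01□ (head at position 3)
Step 8: δ(q1, 0) = (q1, 0, L)  ⊢  11[q1]101□ (head at position 2)
Step 9: δ(q1, 1) = (q1, 1, L)  ⊢  1[q1]1101□ (head at position 1)
Step 10: δ(q1, 1) = (q1, 1, L)  ⊢  [q1]11101□ (head at position 0)
Step 11: δ(q1, 1) = (q1, 1, L)  ⊢  [q1]□11101□ (head at position -1)
Step 12: δ(q1, □) = (qA, □, R)  ⊢  □[qA]11101□ (head at position 0)
The machine is in qA, so it halts and accepts.
It halts after 12 steps.

Final answer: Yes - halts after 12 steps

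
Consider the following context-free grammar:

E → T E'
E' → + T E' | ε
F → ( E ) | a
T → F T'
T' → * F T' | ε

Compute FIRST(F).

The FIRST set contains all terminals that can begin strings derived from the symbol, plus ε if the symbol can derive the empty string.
FIRST(F): F → ( E ) contributes '(' and F → a contributes 'a', so FIRST(F) = {(, a}. F is not nullable.

Final answer: {(, a}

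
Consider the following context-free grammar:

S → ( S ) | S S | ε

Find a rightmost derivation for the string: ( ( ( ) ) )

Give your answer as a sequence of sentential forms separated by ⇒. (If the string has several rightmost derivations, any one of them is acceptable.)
Start with S.
Step 1: the rightmost non-terminal is S; apply S → ( S ):  ( S )
Step 2: the rightmost non-terminal is S; apply S → ( S ):  ( ( S ) )
Step 3: the rightmost non-terminal is S; apply S → ( S ):  ( ( ( S ) ) )
Step 4: the rightmost non-terminal is S; apply S → ε:  ( ( ( ) ) )

Final answer: S ⇒ ( S ) ⇒ ( ( S ) ) ⇒ ( ( ( S ) ) ) ⇒ ( ( ( ) ) )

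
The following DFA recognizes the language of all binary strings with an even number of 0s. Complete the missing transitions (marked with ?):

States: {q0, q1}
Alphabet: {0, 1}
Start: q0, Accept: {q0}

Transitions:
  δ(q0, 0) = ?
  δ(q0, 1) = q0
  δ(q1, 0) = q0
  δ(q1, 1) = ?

What each state remembers (consistent with the given transitions and accept states):
  q0: an even number of 0s has been read so far
  q1: an odd number of 0s has been read so far
Filling in the missing entries:
  δ(q0, 0): in q0 (an even number of 0s has been read so far), after reading 0 we have: an odd number of 0s has been read so far → q1
  δ(q1, 1): in q1 (an odd number of 0s has been read so far), after reading 1 we have: an odd number of 0s has been read so far → q1

Final answer: δ(q0, 0) = q1; δ(q1, 1) = q1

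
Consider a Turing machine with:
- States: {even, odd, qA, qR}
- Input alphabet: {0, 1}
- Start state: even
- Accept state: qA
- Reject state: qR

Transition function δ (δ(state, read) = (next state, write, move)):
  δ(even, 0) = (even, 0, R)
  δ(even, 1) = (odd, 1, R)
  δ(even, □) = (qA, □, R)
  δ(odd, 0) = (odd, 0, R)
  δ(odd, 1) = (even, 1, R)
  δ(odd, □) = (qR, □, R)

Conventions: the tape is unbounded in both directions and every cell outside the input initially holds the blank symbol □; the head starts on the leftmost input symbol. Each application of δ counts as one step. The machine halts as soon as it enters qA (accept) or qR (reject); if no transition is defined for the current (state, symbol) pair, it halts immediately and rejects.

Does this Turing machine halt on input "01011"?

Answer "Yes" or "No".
Step 0: [even]01011 (head at position 0)
Step 1: δ(even, 0) = (even, 0, R)  ⊢  0[even]1011 (head at position 1)
Step 2: δ(even, 1) = (odd, 1, R)  ⊢  01[odd]011 (head at position 2)
Step 3: δ(odd, 0) = (odd, 0, R)  ⊢  010[odd]11 (head at position 3)
Step 4: δ(odd, 1) = (even, 1, R)  ⊢  0101[even]1 (head at position 4)
Step 5: δ(even, 1) = (odd, 1, R)  ⊢  01011[odd]□ (head at position 5)
Step 6: δ(odd, □) = (qR, □, R)  ⊢  01011□[qR]□ (head at position 6)
The machine is in qR, so it halts and rejects.
It halts after 6 steps.

Final answer: Yes - halts after 6 steps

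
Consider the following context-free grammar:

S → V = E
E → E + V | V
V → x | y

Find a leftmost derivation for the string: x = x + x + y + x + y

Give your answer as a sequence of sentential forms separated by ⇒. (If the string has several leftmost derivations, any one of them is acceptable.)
Start with S.
Step 1: the leftmost non-terminal is S; apply S → V = E:  V = E
Step 2: the leftmost non-terminal is V; apply V → x:  x = E
Step 3: the leftmost non-terminal is E; apply E → E + V:  x = E + V
Step 4: the leftmost non-terminal is E; apply E → E + V:  x = E + V + V
Step 5: the leftmost non-terminal is E; apply E → E + V:  x = E + V + V + V
Step 6: the leftmost non-terminal is E; apply E → E + V:  x = E + V + V + V + V
Step 7: the leftmost non-terminal is E; apply E → V:  x = V + V + V + V + V
Step 8: the leftmost non-terminal is V; apply V → x:  x = x + V + V + V + V
Step 9: the leftmost non-terminal is V; apply V → x:  x = x + x + V + V + V
Step 10: the leftmost non-terminal is V; apply V → y:  x = x + x + y + V + V
Step 11: the leftmost non-terminal is V; apply V → x:  x = x + x + y + x + V
Step 12: the leftmost non-terminal is V; apply V → y:  x = x + x + y + x + y

Final answer: S ⇒ V = E ⇒ x = E ⇒ x = E + V ⇒ x = E + V + V ⇒ x = E + V + V + V ⇒ x = E + V + V + V + V ⇒ x = V + V + V + V + V ⇒ x = x + V + V + V + V ⇒ x = x + x + V + V + V ⇒ x = x + x + y + V + V ⇒ x = x + x + y + x + V ⇒ x = x + x + y + x + y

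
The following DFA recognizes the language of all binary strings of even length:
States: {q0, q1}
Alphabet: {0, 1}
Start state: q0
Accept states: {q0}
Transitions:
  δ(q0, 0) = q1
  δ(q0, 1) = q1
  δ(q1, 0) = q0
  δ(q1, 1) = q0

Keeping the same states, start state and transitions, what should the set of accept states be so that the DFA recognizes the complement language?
The DFA is complete (every state has a transition on every symbol), so the complement
is recognized by the same DFA with accepting and non-accepting states swapped.
Original accept states: {q0}
Complement accept states = All states - Original accept states
= {q0, q1} - {q0}
= {q1}
Complement language: strings of ODD length

Final answer: {q1}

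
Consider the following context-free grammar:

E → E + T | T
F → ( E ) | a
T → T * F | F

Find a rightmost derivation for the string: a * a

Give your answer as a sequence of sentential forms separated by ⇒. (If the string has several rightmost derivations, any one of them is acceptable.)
Start with E.
Step 1: the rightmost non-terminal is E; apply E → T:  T
Step 2: the rightmost non-terminal is T; apply T → T * F:  T * F
Step 3: the rightmost non-terminal is F; apply F → a:  T * a
Step 4: the rightmost non-terminal is T; apply T → F:  F * a
Step 5: the rightmost non-terminal is F; apply F → a:  a * a

Final answer: E ⇒ T ⇒ T * F ⇒ T * a ⇒ F * a ⇒ a * a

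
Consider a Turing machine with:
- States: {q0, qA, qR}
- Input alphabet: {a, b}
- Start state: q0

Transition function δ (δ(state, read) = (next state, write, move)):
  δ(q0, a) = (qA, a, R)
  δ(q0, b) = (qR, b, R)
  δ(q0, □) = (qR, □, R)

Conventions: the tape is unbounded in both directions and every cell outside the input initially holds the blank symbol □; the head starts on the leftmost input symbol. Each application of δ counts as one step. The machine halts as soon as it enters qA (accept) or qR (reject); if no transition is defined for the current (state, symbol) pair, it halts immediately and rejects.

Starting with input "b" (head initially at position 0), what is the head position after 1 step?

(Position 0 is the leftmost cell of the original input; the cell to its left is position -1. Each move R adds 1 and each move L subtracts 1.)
Step 0: [q0]b (head at position 0)
Step 1: δ(q0, b) = (qR, b, R)  ⊢  b[qR]□ (head at position 1)
Head position after 1 step: 1

Final answer: Position 1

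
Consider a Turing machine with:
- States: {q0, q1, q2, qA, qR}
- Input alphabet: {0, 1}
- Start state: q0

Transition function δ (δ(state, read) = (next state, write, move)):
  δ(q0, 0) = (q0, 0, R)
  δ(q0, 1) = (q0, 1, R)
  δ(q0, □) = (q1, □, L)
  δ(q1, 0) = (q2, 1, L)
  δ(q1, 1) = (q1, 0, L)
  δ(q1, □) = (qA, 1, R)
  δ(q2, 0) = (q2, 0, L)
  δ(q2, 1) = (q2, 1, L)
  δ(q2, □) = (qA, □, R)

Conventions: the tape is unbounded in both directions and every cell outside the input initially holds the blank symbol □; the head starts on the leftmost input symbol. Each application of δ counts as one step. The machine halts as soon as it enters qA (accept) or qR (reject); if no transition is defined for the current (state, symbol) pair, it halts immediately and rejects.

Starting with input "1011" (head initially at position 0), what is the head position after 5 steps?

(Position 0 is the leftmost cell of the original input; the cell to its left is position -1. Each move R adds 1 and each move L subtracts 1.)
Step 0: [q0]1011 (head at position 0)
Step 1: δ(q0, 1) = (q0, 1, R)  ⊢  1[q0]011 (head at position 1)
Step 2: δ(q0, 0) = (q0, 0, R)  ⊢  10[q0]11 (head at position 2)
Step 3: δ(q0, 1) = (q0, 1, R)  ⊢  101[q0]1 (head at position 3)
Step 4: δ(q0, 1) = (q0, 1, R)  ⊢  1011[q0]□ (head at position 4)
Step 5: δ(q0, □) = (q1, □, L)  ⊢  101[q1]1□ (head at position 3)
Head position after 5 steps: 3

Final answer: Position 3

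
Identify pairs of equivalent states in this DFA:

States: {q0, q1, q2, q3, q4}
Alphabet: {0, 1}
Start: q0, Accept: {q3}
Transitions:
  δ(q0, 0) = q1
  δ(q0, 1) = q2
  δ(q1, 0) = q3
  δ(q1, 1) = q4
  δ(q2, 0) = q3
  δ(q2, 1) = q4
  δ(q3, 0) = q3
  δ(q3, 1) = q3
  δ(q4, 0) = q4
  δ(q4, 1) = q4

Using the table-filling algorithm:
Round 0 – mark pairs where exactly one state is accepting: (q0,q3), (q1,q3), (q2,q3), (q3,q4)
Round 1 – newly marked: (q0,q1) [on 0: q1 vs q3, already marked]; (q0,q2) [on 0: q1 vs q3, already marked]; (q1,q4) [on 0: q3 vs q4, already marked]; (q2,q4) [on 0: q3 vs q4, already marked]
Round 2 – newly marked: (q0,q4) [on 0: q1 vs q4, already marked]
No further pairs can be marked.
(q1, q2) unmarked: δ(q1,0)=q3, δ(q2,0)=q3; δ(q1,1)=q4, δ(q2,1)=q4 → equivalent
Equivalent pairs: (q1, q2)

Final answer: Equivalent pairs: (q1, q2)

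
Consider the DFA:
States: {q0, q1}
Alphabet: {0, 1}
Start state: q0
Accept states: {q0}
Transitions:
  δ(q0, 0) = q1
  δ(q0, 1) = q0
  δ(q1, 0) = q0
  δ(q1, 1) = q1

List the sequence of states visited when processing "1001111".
Starting at q0
Read '1': q0 -> q0
Read '0': q0 -> q1
Read '0': q1 -> q0
Read '1': q0 -> q0
Read '1': q0 -> q0
Read '1': q0 -> q0
Read '1': q0 -> q0

Final answer: q0 -> q0 -> q1 -> q0 -> q0 -> q0 -> q0 -> q0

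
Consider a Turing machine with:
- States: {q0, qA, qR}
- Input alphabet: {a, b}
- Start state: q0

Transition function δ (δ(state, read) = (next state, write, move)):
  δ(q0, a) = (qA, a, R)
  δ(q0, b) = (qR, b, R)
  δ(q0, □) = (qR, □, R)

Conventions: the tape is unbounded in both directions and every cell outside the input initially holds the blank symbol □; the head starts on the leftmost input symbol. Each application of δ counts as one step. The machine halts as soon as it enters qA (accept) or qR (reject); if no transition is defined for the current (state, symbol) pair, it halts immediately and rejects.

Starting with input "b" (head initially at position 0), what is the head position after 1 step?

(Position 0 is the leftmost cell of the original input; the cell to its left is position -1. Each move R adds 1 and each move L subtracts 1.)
Step 0: [q0]b (head at position 0)
Step 1: δ(q0, b) = (qR, b, R)  ⊢  b[qR]□ (head at position 1)
Head position after 1 step: 1

Final answer: Position 1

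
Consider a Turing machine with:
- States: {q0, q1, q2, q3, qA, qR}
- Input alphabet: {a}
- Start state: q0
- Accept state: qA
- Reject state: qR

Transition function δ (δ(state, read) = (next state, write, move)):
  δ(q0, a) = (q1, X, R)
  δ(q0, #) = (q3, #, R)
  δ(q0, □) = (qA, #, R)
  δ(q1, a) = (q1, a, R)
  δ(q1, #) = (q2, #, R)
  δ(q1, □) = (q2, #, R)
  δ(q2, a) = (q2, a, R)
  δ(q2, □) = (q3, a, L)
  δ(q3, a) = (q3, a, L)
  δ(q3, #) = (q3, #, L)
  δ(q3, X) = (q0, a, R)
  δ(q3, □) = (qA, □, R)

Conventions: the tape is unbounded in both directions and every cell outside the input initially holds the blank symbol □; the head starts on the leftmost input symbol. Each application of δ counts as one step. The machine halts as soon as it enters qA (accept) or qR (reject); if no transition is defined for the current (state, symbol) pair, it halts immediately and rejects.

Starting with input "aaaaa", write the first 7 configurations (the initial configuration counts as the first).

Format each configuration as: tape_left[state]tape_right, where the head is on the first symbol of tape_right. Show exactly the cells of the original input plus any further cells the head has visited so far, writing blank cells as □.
Step 0: [q0]aaaaa (head at position 0)
Step 1: δ(q0, a) = (q1, X, R)  ⊢  X[q1]aaaa (head at position 1)
Step 2: δ(q1, a) = (q1, a, R)  ⊢  Xa[q1]aaa (head at position 2)
Step 3: δ(q1, a) = (q1, a, R)  ⊢  Xaa[q1]aa (head at position 3)
Step 4: δ(q1, a) = (q1, a, R)  ⊢  Xaaa[q1]a (head at position 4)
Step 5: δ(q1, a) = (q1, a, R)  ⊢  Xaaaa[q1]□ (head at position 5)
Step 6: δ(q1, □) = (q2, #, R)  ⊢  Xaaaa#[q2]□ (head at position 6)

Final answer: [q0]aaaaa ⊢ X[q1]aaaa ⊢ Xa[q1]aaa ⊢ Xaa[q1]aa ⊢ Xaaa[q1]a ⊢ Xaaaa[q1]□ ⊢ Xaaaa#[q2]□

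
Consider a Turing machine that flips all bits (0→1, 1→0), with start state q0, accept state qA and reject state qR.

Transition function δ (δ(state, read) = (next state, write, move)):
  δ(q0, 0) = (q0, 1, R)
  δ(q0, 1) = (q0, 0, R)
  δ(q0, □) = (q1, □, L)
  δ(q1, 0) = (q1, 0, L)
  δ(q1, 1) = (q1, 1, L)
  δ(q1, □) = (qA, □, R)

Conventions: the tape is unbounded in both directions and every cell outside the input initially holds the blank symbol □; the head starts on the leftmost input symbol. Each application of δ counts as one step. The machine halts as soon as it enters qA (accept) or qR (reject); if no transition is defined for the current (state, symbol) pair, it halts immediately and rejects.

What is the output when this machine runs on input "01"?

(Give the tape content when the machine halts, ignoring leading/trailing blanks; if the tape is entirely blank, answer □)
Step 0: [q0]01 (head at position 0)
Step 1: δ(q0, 0) = (q0, 1, R)  ⊢  1[q0]1 (head at position 1)
Step 2: δ(q0, 1) = (q0, 0, R)  ⊢  10[q0]□ (head at position 2)
Step 3: δ(q0, □) = (q1, □, L)  ⊢  1[q1]0□ (head at position 1)
Step 4: δ(q1, 0) = (q1, 0, L)  ⊢  [q1]10□ (head at position 0)
Step 5: δ(q1, 1) = (q1, 1, L)  ⊢  [q1]□10□ (head at position -1)
Step 6: δ(q1, □) = (qA, □, R)  ⊢  □[qA]10□ (head at position 0)
The machine is in qA, so it halts and accepts.
Tape content when halted (ignoring surrounding blanks): 10

Final answer: Output: 10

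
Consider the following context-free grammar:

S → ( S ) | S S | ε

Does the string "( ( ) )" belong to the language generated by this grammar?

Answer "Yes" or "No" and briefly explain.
A derivation exists: S ⇒ ( S ) ⇒ ( ( S ) ) ⇒ ( ( ) ) (using S → ( S ) twice, then S → ε).

Final answer: Yes - a valid derivation exists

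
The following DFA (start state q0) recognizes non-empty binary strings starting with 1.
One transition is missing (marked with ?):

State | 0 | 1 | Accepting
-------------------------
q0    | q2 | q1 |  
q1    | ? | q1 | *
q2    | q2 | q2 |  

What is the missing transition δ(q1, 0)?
q1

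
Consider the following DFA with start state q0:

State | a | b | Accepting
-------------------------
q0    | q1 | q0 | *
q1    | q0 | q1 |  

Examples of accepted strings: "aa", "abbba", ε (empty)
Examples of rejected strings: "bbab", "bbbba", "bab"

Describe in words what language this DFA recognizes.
strings over {a,b} with an even number of a's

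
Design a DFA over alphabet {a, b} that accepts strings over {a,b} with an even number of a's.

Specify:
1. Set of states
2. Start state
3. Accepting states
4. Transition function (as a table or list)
One valid DFA (any DFA recognizing the same language is acceptable):
States: {q0, q1}
Start: q0
Accepting: {q0}
Transitions (accepting states marked with *):
State | a | b | Accepting
-------------------------
q0    | q1 | q0 | *
q1    | q0 | q1 |  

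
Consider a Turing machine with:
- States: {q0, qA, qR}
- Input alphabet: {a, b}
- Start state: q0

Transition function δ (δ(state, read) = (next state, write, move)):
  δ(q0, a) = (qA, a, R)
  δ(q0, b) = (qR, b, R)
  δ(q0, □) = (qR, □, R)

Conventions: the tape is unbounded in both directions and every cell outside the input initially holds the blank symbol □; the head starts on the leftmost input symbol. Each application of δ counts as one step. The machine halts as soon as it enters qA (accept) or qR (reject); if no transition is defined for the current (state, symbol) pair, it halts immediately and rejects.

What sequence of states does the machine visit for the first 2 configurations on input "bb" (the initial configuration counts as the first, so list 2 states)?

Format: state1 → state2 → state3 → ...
Step 0: [q0]bb (head at position 0)
Step 1: δ(q0, b) = (qR, b, R)  ⊢  b[qR]b (head at position 1)
Reading off the states of these 2 configurations: q0 → qR

Final answer: q0 → qR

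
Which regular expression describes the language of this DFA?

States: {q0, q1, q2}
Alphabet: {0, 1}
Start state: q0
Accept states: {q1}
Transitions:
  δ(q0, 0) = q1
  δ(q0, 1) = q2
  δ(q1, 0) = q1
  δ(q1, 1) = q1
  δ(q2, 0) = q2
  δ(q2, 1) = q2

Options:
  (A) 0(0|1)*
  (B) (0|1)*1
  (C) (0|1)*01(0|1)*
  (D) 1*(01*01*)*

Testing sample strings against the DFA:
  '11101' -> rejected
  '10' -> rejected
  '1111' -> rejected
  '01101' -> accepted
Checking each option for a counterexample:
  (A) 0(0|1)*: agrees with the DFA on all strings of length ≤ 4
  (B) (0|1)*1: '0' is accepted by the DFA but does not match the regex → eliminated
  (C) (0|1)*01(0|1)*: '0' is accepted by the DFA but does not match the regex → eliminated
  (D) 1*(01*01*)*: ε is rejected by the DFA but matches the regex → eliminated
Only (A) 0(0|1)* is consistent with the DFA.

Final answer: (A) 0(0|1)*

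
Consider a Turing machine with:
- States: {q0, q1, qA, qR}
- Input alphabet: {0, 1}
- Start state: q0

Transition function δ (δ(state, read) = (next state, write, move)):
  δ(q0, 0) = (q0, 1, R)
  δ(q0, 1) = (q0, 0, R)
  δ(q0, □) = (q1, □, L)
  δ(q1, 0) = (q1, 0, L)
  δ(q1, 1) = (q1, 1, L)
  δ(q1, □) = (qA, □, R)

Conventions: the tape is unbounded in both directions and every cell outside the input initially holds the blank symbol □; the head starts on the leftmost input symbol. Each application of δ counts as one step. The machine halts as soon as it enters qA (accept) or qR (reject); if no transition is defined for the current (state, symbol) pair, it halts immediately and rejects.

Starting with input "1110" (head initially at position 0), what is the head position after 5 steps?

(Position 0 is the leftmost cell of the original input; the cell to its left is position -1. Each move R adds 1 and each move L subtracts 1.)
Step 0: [q0]1110 (head at position 0)
Step 1: δ(q0, 1) = (q0, 0, R)  ⊢  0[q0]110 (head at position 1)
Step 2: δ(q0, 1) = (q0, 0, R)  ⊢  00[q0]10 (head at position 2)
Step 3: δ(q0, 1) = (q0, 0, R)  ⊢  000[q0]0 (head at position 3)
Step 4: δ(q0, 0) = (q0, 1, R)  ⊢  0001[q0]□ (head at position 4)
Step 5: δ(q0, □) = (q1, □, L)  ⊢  000[q1]1□ (head at position 3)
Head position after 5 steps: 3

Final answer: Position 3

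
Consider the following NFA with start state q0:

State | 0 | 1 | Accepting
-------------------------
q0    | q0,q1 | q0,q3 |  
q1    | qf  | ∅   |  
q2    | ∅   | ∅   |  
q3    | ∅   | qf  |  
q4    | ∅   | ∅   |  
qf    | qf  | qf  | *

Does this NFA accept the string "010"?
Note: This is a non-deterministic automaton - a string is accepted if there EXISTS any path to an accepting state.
Track the set of states the NFA could be in: start {q0}
Read '0': {q0} → {q0, q1}
Read '1': {q0, q1} → {q0, q3}
Read '0': {q0, q3} → {q0, q1}
Final set {q0, q1} contains no accepting state → rejected.

Final answer: No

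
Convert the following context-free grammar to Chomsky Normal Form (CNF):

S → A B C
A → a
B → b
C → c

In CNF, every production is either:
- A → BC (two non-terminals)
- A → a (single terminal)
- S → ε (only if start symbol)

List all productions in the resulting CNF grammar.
The grammar has no ε-productions or unit productions to eliminate.
A → a is already in CNF (single terminal) – keep it.
B → b is already in CNF (single terminal) – keep it.
C → c is already in CNF (single terminal) – keep it.
S → A B C has 3 symbols on the right: break it into binary productions S → A X0, X0 → B C.
Resulting CNF grammar (5 productions): A → a; B → b; C → c; S → A X0; X0 → B C

Final answer: A → a; B → b; C → c; S → A X0; X0 → B C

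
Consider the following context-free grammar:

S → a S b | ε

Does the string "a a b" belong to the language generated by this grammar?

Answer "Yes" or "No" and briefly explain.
Every derivation applies S → a S b some number n of times and then S → ε, producing a^n b^n with equally many a's and b's. The string a a b has two a's but only one b, so it cannot be derived.

Final answer: No - no valid derivation exists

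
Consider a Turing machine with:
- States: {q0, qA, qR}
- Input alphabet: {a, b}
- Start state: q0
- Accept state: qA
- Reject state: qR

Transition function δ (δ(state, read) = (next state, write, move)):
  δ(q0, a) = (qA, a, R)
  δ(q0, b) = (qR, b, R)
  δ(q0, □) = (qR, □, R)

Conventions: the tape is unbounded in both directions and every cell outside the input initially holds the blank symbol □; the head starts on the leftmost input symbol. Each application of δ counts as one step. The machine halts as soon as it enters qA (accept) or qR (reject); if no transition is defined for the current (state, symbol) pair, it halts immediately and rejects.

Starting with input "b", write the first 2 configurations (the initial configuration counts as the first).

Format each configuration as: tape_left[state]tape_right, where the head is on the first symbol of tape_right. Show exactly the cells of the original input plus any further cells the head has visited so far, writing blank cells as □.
Step 0: [q0]b (head at position 0)
Step 1: δ(q0, b) = (qR, b, R)  ⊢  b[qR]□ (head at position 1)

Final answer: [q0]b ⊢ b[qR]□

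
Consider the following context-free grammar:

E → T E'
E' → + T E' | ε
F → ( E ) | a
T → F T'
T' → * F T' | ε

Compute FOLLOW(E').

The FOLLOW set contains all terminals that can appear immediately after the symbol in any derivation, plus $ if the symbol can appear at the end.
Useful FIRST sets: FIRST(E') = {+, ε}, FIRST(T') = {*, ε} (both E' and T' are nullable).
FOLLOW(E): E is the start symbol → $; E appears in F → ( E ) followed by ')' → FOLLOW(E) = {), $}.
FOLLOW(E'): E' appears at the right end of E → T E' and of E' → + T E', so FOLLOW(E') ⊇ FOLLOW(E) (the second occurrence adds nothing new). FOLLOW(E') = {), $}.

Final answer: {$, )}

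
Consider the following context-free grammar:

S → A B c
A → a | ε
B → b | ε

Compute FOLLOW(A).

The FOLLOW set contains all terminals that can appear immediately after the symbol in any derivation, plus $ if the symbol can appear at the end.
A occurs in S → A B c followed by B c. Add FIRST(B) minus ε = {b}; B is nullable (B → ε), so what follows B can also follow A: the terminal c. FOLLOW(A) = {b, c}.

Final answer: {b, c}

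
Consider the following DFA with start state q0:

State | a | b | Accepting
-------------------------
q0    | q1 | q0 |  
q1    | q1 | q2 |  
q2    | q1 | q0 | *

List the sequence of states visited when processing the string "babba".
q0 → q0 → q1 → q2 → q0 → q1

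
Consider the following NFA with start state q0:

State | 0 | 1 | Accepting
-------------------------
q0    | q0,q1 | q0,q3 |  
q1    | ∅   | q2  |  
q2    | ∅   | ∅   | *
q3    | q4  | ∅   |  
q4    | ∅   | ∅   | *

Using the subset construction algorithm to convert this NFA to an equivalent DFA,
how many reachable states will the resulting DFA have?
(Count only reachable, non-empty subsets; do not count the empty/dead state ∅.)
Start subset: {q0}
{q0}: on 0 → {q0, q1}, on 1 → {q0, q3}
{q0, q1}: on 0 → {q0, q1}, on 1 → {q0, q2, q3}
{q0, q3}: on 0 → {q0, q1, q4}, on 1 → {q0, q3}
{q0, q2, q3}: on 0 → {q0, q1, q4}, on 1 → {q0, q3}
{q0, q1, q4}: on 0 → {q0, q1}, on 1 → {q0, q2, q3}
Reachable non-empty subsets: {q0}, {q0, q1}, {q0, q3}, {q0, q2, q3}, {q0, q1, q4} — 5 in total.

Final answer: 5 states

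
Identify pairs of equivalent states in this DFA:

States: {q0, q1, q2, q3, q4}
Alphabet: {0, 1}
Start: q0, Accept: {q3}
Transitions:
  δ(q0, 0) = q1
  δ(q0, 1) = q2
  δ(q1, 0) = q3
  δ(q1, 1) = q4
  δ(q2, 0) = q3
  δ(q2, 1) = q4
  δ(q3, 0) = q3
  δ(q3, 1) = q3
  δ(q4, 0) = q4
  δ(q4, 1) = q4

Using the table-filling algorithm:
Round 0 – mark pairs where exactly one state is accepting: (q0,q3), (q1,q3), (q2,q3), (q3,q4)
Round 1 – newly marked: (q0,q1) [on 0: q1 vs q3, already marked]; (q0,q2) [on 0: q1 vs q3, already marked]; (q1,q4) [on 0: q3 vs q4, already marked]; (q2,q4) [on 0: q3 vs q4, already marked]
Round 2 – newly marked: (q0,q4) [on 0: q1 vs q4, already marked]
No further pairs can be marked.
(q1, q2) unmarked: δ(q1,0)=q3, δ(q2,0)=q3; δ(q1,1)=q4, δ(q2,1)=q4 → equivalent
Equivalent pairs: (q1, q2)

Final answer: Equivalent pairs: (q1, q2)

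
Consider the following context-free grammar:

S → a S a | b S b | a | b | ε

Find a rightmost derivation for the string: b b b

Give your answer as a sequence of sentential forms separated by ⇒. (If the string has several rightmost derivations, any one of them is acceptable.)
Start with S.
Step 1: the rightmost non-terminal is S; apply S → b S b:  b S b
Step 2: the rightmost non-terminal is S; apply S → b:  b b b

Final answer: S ⇒ b S b ⇒ b b b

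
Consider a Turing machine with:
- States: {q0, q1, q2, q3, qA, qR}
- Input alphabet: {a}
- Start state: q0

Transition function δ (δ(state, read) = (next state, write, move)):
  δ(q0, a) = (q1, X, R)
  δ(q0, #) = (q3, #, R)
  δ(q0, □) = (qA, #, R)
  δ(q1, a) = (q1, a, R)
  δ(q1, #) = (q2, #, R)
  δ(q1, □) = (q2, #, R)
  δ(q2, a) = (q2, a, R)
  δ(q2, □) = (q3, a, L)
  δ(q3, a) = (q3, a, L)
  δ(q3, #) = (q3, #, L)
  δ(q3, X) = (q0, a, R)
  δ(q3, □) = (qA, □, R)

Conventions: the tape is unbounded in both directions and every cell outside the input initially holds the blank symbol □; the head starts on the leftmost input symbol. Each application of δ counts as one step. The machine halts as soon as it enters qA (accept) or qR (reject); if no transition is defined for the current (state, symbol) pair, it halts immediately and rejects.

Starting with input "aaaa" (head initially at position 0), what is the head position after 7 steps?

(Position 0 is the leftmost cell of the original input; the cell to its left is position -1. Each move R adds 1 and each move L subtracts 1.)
Step 0: [q0]aaaa (head at position 0)
Step 1: δ(q0, a) = (q1, X, R)  ⊢  X[q1]aaa (head at position 1)
Step 2: δ(q1, a) = (q1, a, R)  ⊢  Xa[q1]aa (head at position 2)
Step 3: δ(q1, a) = (q1, a, R)  ⊢  Xaa[q1]a (head at position 3)
Step 4: δ(q1, a) = (q1, a, R)  ⊢  Xaaa[q1]□ (head at position 4)
Step 5: δ(q1, □) = (q2, #, R)  ⊢  Xaaa#[q2]□ (head at position 5)
Step 6: δ(q2, □) = (q3, a, L)  ⊢  Xaaa[q3]#a (head at position 4)
Step 7: δ(q3, #) = (q3, #, L)  ⊢  Xaa[q3]a#a (head at position 3)
Head position after 7 steps: 3

Final answer: Position 3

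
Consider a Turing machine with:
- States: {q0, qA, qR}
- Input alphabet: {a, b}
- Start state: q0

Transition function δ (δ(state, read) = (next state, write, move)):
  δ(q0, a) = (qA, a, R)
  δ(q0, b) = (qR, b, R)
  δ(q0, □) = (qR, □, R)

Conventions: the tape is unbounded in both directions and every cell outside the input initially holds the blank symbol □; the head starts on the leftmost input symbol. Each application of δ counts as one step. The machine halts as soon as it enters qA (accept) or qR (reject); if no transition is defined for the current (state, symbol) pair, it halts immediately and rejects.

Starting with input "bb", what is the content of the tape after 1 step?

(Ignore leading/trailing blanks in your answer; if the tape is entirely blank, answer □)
Step 0: [q0]bb (head at position 0)
Step 1: δ(q0, b) = (qR, b, R)  ⊢  b[qR]b (head at position 1)
Tape after 1 step (ignoring surrounding blanks): bb

Final answer: Tape: bb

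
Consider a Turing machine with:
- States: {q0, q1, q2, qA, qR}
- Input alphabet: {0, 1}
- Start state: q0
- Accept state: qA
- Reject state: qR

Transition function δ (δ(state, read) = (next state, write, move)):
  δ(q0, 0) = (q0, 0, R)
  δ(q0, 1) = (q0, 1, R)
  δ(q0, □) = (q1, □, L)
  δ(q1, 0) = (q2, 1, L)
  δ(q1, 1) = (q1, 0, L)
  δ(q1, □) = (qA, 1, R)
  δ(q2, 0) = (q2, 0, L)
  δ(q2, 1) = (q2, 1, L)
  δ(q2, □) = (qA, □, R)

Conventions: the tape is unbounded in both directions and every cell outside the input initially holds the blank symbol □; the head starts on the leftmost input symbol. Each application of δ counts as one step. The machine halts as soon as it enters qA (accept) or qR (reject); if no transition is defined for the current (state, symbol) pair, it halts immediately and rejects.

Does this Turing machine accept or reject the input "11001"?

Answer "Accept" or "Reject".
Step 0: [q0]11001 (head at position 0)
Step 1: δ(q0, 1) = (q0, 1, R)  ⊢  1[q0]1001 (head at position 1)
Step 2: δ(q0, 1) = (q0, 1, R)  ⊢  11[q0]001 (head at position 2)
Step 3: δ(q0, 0) = (q0, 0, R)  ⊢  110[q0]01 (head at position 3)
Step 4: δ(q0, 0) = (q0, 0, R)  ⊢  1100[q0]1 (head at position 4)
Step 5: δ(q0, 1) = (q0, 1, R)  ⊢  11001[q0]□ (head at position 5)
Step 6: δ(q0, □) = (q1, □, L)  ⊢  1100[q1]1□ (head at position 4)
Step 7: δ(q1, 1) = (q1, 0, L)  ⊢  110[q1]00□ (head at position 3)
Step 8: δ(q1, 0) = (q2, 1, L)  ⊢  11[q2]010□ (head at position 2)
Step 9: δ(q2, 0) = (q2, 0, L)  ⊢  1[q2]1010□ (head at position 1)
Step 10: δ(q2, 1) = (q2, 1, L)  ⊢  [q2]11010□ (head at position 0)
Step 11: δ(q2, 1) = (q2, 1, L)  ⊢  [q2]□11010□ (head at position -1)
Step 12: δ(q2, □) = (qA, □, R)  ⊢  □[qA]11010□ (head at position 0)
The machine is in qA, so it halts and accepts.

Final answer: Accept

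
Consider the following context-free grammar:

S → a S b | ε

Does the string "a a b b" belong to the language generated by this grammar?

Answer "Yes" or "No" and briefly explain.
A derivation exists: S ⇒ a S b ⇒ a a S b b ⇒ a a b b (using S → a S b twice, then S → ε).

Final answer: Yes - a valid derivation exists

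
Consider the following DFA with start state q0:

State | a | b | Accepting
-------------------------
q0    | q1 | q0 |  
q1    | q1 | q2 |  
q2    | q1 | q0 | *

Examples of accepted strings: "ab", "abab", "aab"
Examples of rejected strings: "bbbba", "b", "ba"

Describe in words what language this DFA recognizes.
strings over {a,b} ending with 'ab'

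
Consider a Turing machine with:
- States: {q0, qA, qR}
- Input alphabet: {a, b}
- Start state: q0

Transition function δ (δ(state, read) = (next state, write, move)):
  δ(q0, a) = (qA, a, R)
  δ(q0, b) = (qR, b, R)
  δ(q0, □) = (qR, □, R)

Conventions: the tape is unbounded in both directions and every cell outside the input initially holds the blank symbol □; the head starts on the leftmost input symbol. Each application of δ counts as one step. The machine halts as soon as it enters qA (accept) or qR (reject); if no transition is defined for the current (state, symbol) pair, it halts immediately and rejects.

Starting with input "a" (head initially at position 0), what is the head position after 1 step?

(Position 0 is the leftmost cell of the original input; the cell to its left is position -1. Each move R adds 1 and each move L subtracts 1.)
Step 0: [q0]a (head at position 0)
Step 1: δ(q0, a) = (qA, a, R)  ⊢  a[qA]□ (head at position 1)
Head position after 1 step: 1

Final answer: Position 1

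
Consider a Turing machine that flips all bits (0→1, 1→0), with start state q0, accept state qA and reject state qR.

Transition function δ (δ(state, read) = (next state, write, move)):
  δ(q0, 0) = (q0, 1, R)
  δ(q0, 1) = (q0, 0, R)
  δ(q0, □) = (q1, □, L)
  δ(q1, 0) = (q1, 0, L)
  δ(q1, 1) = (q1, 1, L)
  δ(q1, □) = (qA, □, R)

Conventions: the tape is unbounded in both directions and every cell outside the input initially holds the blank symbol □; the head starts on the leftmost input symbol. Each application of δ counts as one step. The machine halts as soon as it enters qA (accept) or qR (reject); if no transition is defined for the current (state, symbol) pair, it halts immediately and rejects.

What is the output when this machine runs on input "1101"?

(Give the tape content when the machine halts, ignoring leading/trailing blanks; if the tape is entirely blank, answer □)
Step 0: [q0]1101 (head at position 0)
Step 1: δ(q0, 1) = (q0, 0, R)  ⊢  0[q0]101 (head at position 1)
Step 2: δ(q0, 1) = (q0, 0, R)  ⊢  00[q0]01 (head at position 2)
Step 3: δ(q0, 0) = (q0, 1, R)  ⊢  001[q0]1 (head at position 3)
Step 4: δ(q0, 1) = (q0, 0, R)  ⊢  0010[q0]□ (head at position 4)
Step 5: δ(q0, □) = (q1, □, L)  ⊢  001[q1]0□ (head at position 3)
Step 6: δ(q1, 0) = (q1, 0, L)  ⊢  00[q1]10□ (head at position 2)
Step 7: δ(q1, 1) = (q1, 1, L)  ⊢  0[q1]010□ (head at position 1)
Step 8: δ(q1, 0) = (q1, 0, L)  ⊢  [q1]0010□ (head at position 0)
Step 9: δ(q1, 0) = (q1, 0, L)  ⊢  [q1]□0010□ (head at position -1)
Step 10: δ(q1, □) = (qA, □, R)  ⊢  □[qA]0010□ (head at position 0)
The machine is in qA, so it halts and accepts.
Tape content when halted (ignoring surrounding blanks): 0010

Final answer: Output: 0010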